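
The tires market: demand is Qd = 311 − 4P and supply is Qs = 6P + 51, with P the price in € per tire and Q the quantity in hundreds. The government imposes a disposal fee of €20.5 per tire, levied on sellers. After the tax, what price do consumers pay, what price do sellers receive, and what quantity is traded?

Consumers pay €38.3; sellers receive €17.8; quantity = 157.8.

Without the tax, 311 − 4P = 6P + 51 gives 10P = 260, so P* = €26 and Q* = 207.
With the tax collected from sellers, supply shifts: Qs = 6(P − 20.5) + 51.
New equilibrium: consumers pay €38.3, sellers receive €17.8, Q = 157.8. (Wedge: Pb − Ps = 20.5.)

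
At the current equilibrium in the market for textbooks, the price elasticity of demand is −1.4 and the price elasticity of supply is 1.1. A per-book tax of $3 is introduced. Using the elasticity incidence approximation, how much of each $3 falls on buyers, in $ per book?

Incidence ratio: buyers' share ≈ εs / (εs + |εd|) = 1.1 / (1.1 + 1.4) = 0.44.
So buyers bear ≈ 0.44 × $3 = $1.32; suppliers bear $1.68.

Buyers bear ≈ $1.32 per book.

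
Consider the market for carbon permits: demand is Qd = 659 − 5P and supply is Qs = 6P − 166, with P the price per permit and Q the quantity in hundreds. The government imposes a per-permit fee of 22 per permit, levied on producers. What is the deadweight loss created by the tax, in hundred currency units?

Deadweight loss = 660 hundred.

Without the tax, 659 − 5P = 6P − 166 gives 11P = 825, so P* = 75 and Q* = 284.
With the tax collected from producers, supply shifts: Qs = 6(P − 22) − 166.
Solving gives Q = 224 with buyers paying 87 and producers receiving 65 (the 22 wedge).
Quantity falls by |ΔQ| = |284 − 224| = 60.
DWL = ½ · t · |ΔQ| = ½ · 22 · 60 = 660.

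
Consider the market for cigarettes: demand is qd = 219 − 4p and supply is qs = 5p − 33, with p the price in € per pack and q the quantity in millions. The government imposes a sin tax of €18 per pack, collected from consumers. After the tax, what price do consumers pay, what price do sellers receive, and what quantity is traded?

Consumers pay €38; sellers receive €20; quantity = 67.

Without the tax, 219 − 4p = 5p − 33 gives 9p = 252, so p* = €28 and q* = 107.
With the tax collected from consumers, demand (in seller-price terms) shifts: qd = 219 − 4(p + 18).
New equilibrium: consumers pay €38, sellers receive €20, q = 67. (Wedge: pb − ps = 18.)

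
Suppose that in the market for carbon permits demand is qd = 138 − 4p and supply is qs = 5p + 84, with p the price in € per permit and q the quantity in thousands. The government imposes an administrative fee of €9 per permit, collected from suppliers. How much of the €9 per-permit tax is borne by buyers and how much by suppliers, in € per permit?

Before the tax: set 138 − 4p = 5p + 84 → p* = €6, q* = 114.
With the tax collected from suppliers, supply shifts: qs = 5(p − 9) + 84.
New equilibrium: buyers pay €11, suppliers receive €2, q = 94. (Wedge: pb − ps = 9.)
Burden on buyers: €5; on suppliers: €4. (They sum to €9.)
The less price-elastic side of the market bears the larger share of a per-unit tax.

Buyers bear €5 per permit; suppliers bear €4 per permit.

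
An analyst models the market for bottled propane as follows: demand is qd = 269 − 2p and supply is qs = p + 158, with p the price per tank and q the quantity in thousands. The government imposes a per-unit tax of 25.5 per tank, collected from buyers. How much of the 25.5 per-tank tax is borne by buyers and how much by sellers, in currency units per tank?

Without the tax, 269 − 2p = p + 158 gives 3p = 111, so p* = 37 and q* = 195.
With the tax collected from buyers, demand (in seller-price terms) shifts: qd = 269 − 2(p + 25.5).
Solving gives q = 178 with buyers paying 45.5 and sellers receiving 20 (the 25.5 wedge).
Burden on buyers: 8.5; on sellers: 17. (They sum to 25.5.)
The less price-elastic side of the market bears the larger share of a per-unit tax.

Buyers bear 8.5 per tank; sellers bear 17 per tank.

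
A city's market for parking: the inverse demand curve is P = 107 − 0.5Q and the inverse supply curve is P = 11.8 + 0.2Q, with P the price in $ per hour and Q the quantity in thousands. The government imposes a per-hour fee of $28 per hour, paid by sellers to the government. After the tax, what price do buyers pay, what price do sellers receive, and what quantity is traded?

Rewrite in direct form: Qd = 214 − 2P and Qs = 5P − 59.
Before the tax: set 214 − 2P = 5P − 59 → P* = $39, Q* = 136.
With the tax collected from sellers, supply shifts: Qs = 5(P − 28) − 59.
Solving gives Q = 96 with buyers paying $59 and sellers receiving $31 (the $28 wedge).
The less price-elastic side of the market bears the larger share of a per-unit tax.

Buyers pay $59; sellers receive $31; quantity = 96.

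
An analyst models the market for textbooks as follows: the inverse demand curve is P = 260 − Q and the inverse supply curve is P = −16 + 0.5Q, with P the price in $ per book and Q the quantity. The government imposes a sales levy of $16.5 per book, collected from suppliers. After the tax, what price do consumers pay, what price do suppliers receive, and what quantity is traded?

Consumers pay $87; suppliers receive $70.5; quantity = 173.

Inverting to Q(P) form: Qd = 260 − P; Qs = 2P + 32.
Without the tax, 260 − P = 2P + 32 gives 3P = 228, so P* = $76 and Q* = 184.
With the tax collected from suppliers, supply shifts: Qs = 2(P − 16.5) + 32.
Solving gives Q = 173 with consumers paying $87 and suppliers receiving $70.5 (the $16.5 wedge).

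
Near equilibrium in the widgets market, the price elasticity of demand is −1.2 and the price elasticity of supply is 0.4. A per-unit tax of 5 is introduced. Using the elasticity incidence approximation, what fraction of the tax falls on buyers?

Incidence ratio: buyers' share ≈ εs / (εs + |εd|) = 0.4 / (0.4 + 1.2) = 0.25.
Supply is the less elastic side, so buyers bear the smaller share.

Buyers' share ≈ 0.25.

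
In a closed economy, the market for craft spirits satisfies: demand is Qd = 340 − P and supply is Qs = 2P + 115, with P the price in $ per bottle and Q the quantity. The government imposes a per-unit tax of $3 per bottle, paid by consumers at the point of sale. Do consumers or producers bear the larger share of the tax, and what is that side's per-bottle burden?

Consumers bear the larger share: $2 per bottle.

Without the tax, 340 − P = 2P + 115 gives 3P = 225, so P* = $75 and Q* = 265.
With the tax collected from consumers, demand (in seller-price terms) shifts: Qd = 340 − (P + 3).
Solving gives Q = 263 with consumers paying $77 and producers receiving $74 (the $3 wedge).
Per-bottle burden: consumers $2, producers $1.
Consumers take the larger share because demand is less price-elastic here (demand slope 1 vs supply slope 2).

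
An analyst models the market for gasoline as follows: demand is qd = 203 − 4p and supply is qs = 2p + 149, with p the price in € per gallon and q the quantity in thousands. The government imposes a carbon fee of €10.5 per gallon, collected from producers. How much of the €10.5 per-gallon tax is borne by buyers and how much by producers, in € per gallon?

Buyers bear €3.5 per gallon; producers bear €7 per gallon.

Without the tax, 203 − 4p = 2p + 149 gives 6p = 54, so p* = €9 and q* = 167.
With the tax collected from producers, supply shifts: qs = 2(p − 10.5) + 149.
Solving gives q = 153 with buyers paying €12.5 and producers receiving €2 (the €10.5 wedge).
Burden on buyers: €3.5; on producers: €7. (They sum to €10.5.)
The less price-elastic side of the market bears the larger share of a per-unit tax.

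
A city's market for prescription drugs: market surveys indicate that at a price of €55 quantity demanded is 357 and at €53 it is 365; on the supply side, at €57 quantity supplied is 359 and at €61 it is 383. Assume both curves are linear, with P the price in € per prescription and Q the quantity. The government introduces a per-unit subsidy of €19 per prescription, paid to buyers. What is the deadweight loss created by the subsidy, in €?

Deadweight loss = €433.2.

Demand slope: (365 − 357)/(53 − 55) = -4, so Qd = 577 − 4P.
Supply slope: (383 − 359)/(61 − 57) = 6, so Qs = 6P + 17.
Without the subsidy, 577 − 4P = 6P + 17 gives 10P = 560, so P* = €56 and Q* = 353.
With a per-unit subsidy paid to buyers, each effectively pays P − 19, so demand becomes Qd = 577 − 4(P − 19).
Solving gives Q = 398.6 with buyers paying €44.6 and suppliers receiving €63.6 (the €19 wedge).
Quantity rises by |ΔQ| = |353 − 398.6| = 45.6.
DWL = ½ · t · |ΔQ| = ½ · 19 · 45.6 = €433.2.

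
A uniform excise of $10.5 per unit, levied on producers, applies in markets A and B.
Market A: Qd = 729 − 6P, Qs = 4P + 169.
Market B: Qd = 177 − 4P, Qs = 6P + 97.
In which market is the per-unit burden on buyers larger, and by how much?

Market B, by $2.1.

Market A: pre-tax P* = $56, Q* = 393; post-tax Q = 367.8; per-unit burden on buyers = $4.2.
Market B: pre-tax P* = $8, Q* = 145; post-tax Q = 119.8; per-unit burden on buyers = $6.3.
Difference: $4.2 vs $6.3 → market B is larger by $2.1.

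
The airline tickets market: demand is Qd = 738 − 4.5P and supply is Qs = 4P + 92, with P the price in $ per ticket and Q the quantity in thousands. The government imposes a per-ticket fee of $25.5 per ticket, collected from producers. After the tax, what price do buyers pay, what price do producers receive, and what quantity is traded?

Without the tax, 738 − 4.5P = 4P + 92 gives 8.5P = 646, so P* = $76 and Q* = 396.
With the tax collected from producers, supply shifts: Qs = 4(P − 25.5) + 92.
New equilibrium: buyers pay $88, producers receive $62.5, Q = 342. (Wedge: Pb − Ps = 25.5.)

Buyers pay $88; producers receive $62.5; quantity = 342.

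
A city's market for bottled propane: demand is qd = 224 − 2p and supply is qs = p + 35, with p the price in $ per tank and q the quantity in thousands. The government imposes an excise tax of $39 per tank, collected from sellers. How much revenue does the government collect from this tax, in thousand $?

Without the tax, 224 − 2p = p + 35 gives 3p = 189, so p* = $63 and q* = 98.
With the tax collected from sellers, supply shifts: qs = (p − 39) + 35.
New equilibrium: buyers pay $76, sellers receive $37, q = 72. (Wedge: pb − ps = 39.)
Revenue = t · Q = 39 · 72 = $2808.

Tax revenue = $2808 thousand.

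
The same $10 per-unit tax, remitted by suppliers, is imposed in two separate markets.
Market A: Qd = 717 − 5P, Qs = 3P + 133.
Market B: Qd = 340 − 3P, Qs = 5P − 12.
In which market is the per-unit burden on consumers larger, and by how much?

Market A: pre-tax P* = $73, Q* = 352; post-tax Q = 333.25; per-unit burden on consumers = $3.75.
Market B: pre-tax P* = $44, Q* = 208; post-tax Q = 189.25; per-unit burden on consumers = $6.25.
Difference: $3.75 vs $6.25 → market B is larger by $2.5.

Market B, by $2.5.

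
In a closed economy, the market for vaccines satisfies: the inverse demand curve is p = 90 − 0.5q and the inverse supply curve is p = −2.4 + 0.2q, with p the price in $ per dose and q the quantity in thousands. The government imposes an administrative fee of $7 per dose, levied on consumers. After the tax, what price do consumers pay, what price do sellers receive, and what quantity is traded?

Rewrite in direct form: qd = 180 − 2p and qs = 5p + 12.
Without the tax, 180 − 2p = 5p + 12 gives 7p = 168, so p* = $24 and q* = 132.
With the tax collected from consumers, demand (in seller-price terms) shifts: qd = 180 − 2(p + 7).
New equilibrium: consumers pay $29, sellers receive $22, q = 122. (Wedge: pb − ps = 7.)

Consumers pay $29; sellers receive $22; quantity = 122.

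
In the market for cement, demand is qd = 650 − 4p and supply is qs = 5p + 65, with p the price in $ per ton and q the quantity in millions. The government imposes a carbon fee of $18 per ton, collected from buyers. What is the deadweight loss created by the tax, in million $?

Deadweight loss = $360 million.

Before the tax: set 650 − 4p = 5p + 65 → p* = $65, q* = 390.
With the tax collected from buyers, demand (in seller-price terms) shifts: qd = 650 − 4(p + 18).
Solving gives q = 350 with buyers paying $75 and producers receiving $57 (the $18 wedge).
Quantity falls by |ΔQ| = |390 − 350| = 40.
DWL = ½ · t · |ΔQ| = ½ · 18 · 40 = $360.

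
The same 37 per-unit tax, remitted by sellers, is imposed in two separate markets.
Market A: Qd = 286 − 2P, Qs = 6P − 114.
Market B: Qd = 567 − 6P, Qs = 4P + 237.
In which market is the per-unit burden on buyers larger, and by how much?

Market A, by 12.95.

Market A: pre-tax P* = 50, Q* = 186; post-tax Q = 130.5; per-unit burden on buyers = 27.75.
Market B: pre-tax P* = 33, Q* = 369; post-tax Q = 280.2; per-unit burden on buyers = 14.8.
Difference: 27.75 vs 14.8 → market A is larger by 12.95.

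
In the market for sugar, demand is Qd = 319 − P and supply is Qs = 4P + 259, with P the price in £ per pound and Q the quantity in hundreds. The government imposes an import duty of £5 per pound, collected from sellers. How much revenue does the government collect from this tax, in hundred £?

Without the tax, 319 − P = 4P + 259 gives 5P = 60, so P* = £12 and Q* = 307.
With the tax collected from sellers, supply shifts: Qs = 4(P − 5) + 259.
Solving gives Q = 303 with buyers paying £16 and sellers receiving £11 (the £5 wedge).
Revenue = t · Q = 5 · 303 = £1515.

Tax revenue = £1515 hundred.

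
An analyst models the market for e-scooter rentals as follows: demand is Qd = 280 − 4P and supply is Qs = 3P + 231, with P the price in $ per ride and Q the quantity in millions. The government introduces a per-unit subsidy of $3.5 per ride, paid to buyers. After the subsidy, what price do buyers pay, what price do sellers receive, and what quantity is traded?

Without the subsidy, 280 − 4P = 3P + 231 gives 7P = 49, so P* = $7 and Q* = 252.
With a per-unit subsidy paid to buyers, each effectively pays P − 3.5, so demand becomes Qd = 280 − 4(P − 3.5).
Solving gives Q = 258 with buyers paying $5.5 and sellers receiving $9 (the $3.5 wedge).

Buyers pay $5.5; sellers receive $9; quantity = 258.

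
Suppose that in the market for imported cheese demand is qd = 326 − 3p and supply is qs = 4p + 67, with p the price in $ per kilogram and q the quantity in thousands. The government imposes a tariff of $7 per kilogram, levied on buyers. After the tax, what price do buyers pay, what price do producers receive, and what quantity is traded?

Buyers pay $41; producers receive $34; quantity = 203.

Without the tax, 326 − 3p = 4p + 67 gives 7p = 259, so p* = $37 and q* = 215.
With the tax collected from buyers, demand (in seller-price terms) shifts: qd = 326 − 3(p + 7).
New equilibrium: buyers pay $41, producers receive $34, q = 203. (Wedge: pb − ps = 7.)
The less price-elastic side of the market bears the larger share of a per-unit tax.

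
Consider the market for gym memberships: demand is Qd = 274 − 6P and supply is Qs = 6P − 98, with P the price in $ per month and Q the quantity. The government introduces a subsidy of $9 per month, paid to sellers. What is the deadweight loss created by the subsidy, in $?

Deadweight loss = $121.5.

Without the subsidy, 274 − 6P = 6P − 98 gives 12P = 372, so P* = $31 and Q* = 88.
With a per-unit subsidy paid to sellers, each receives P + 9 per unit sold, so supply becomes Qs = 6(P + 9) − 98.
New equilibrium: buyers pay $26.5, sellers receive $35.5, Q = 115. (Wedge: Pb − Ps = −9.)
Quantity rises by |ΔQ| = |88 − 115| = 27.
DWL = ½ · t · |ΔQ| = ½ · 9 · 27 = $121.5.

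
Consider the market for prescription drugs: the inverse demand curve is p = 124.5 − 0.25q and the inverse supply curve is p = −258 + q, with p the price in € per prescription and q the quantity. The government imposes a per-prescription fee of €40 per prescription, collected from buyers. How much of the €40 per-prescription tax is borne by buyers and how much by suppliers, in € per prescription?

Rewrite in direct form: qd = 498 − 4p and qs = p + 258.
Without the tax, 498 − 4p = p + 258 gives 5p = 240, so p* = €48 and q* = 306.
With the tax collected from buyers, demand (in seller-price terms) shifts: qd = 498 − 4(p + 40).
New equilibrium: buyers pay €56, suppliers receive €16, q = 274. (Wedge: pb − ps = 40.)
Burden on buyers: €8; on suppliers: €32. (They sum to €40.)
The less price-elastic side of the market bears the larger share of a per-unit tax.

Buyers bear €8 per prescription; suppliers bear €32 per prescription.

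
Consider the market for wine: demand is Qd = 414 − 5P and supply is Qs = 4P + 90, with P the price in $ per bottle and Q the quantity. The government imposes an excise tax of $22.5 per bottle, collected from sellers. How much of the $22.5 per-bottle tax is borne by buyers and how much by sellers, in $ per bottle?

Without the tax, 414 − 5P = 4P + 90 gives 9P = 324, so P* = $36 and Q* = 234.
With the tax collected from sellers, supply shifts: Qs = 4(P − 22.5) + 90.
New equilibrium: buyers pay $46, sellers receive $23.5, Q = 184. (Wedge: Pb − Ps = 22.5.)
Burden on buyers: $10; on sellers: $12.5. (They sum to $22.5.)

Buyers bear $10 per bottle; sellers bear $12.5 per bottle.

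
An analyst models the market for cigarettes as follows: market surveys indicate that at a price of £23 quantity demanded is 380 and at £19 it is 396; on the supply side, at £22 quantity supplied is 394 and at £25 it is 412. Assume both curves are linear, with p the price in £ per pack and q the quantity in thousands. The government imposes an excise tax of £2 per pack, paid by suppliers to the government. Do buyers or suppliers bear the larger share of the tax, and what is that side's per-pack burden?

Demand slope: (396 − 380)/(19 − 23) = -4, so qd = 472 − 4p.
Supply slope: (412 − 394)/(25 − 22) = 6, so qs = 6p + 262.
Without the tax, 472 − 4p = 6p + 262 gives 10p = 210, so p* = £21 and q* = 388.
With the tax collected from suppliers, supply shifts: qs = 6(p − 2) + 262.
Solving gives q = 383.2 with buyers paying £22.2 and suppliers receiving £20.2 (the £2 wedge).
Per-pack burden: buyers £1.2, suppliers £0.8.
Buyers take the larger share because demand is less price-elastic here (demand slope 4 vs supply slope 6).

Buyers bear the larger share: £1.2 per pack.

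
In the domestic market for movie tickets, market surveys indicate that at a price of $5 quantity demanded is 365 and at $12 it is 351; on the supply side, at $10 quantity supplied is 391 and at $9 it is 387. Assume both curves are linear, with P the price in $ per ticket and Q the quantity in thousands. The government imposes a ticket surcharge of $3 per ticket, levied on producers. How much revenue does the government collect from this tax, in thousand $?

Tax revenue = $1089 thousand.

Demand slope: (351 − 365)/(12 − 5) = -2, so Qd = 375 − 2P.
Supply slope: (387 − 391)/(9 − 10) = 4, so Qs = 4P + 351.
Without the tax, 375 − 2P = 4P + 351 gives 6P = 24, so P* = $4 and Q* = 367.
With the tax collected from producers, supply shifts: Qs = 4(P − 3) + 351.
Solving gives Q = 363 with consumers paying $6 and producers receiving $3 (the $3 wedge).
Revenue = t · Q = 3 · 363 = $1089.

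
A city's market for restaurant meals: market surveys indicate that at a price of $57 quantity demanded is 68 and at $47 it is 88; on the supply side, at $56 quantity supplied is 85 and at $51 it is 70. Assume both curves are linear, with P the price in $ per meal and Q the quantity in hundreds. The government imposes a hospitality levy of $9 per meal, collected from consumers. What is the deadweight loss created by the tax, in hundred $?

Demand slope: (88 − 68)/(47 − 57) = -2, so Qd = 182 − 2P.
Supply slope: (70 − 85)/(51 − 56) = 3, so Qs = 3P − 83.
Without the tax, 182 − 2P = 3P − 83 gives 5P = 265, so P* = $53 and Q* = 76.
With the tax collected from consumers, demand (in seller-price terms) shifts: Qd = 182 − 2(P + 9).
New equilibrium: consumers pay $58.4, producers receive $49.4, Q = 65.2. (Wedge: Pb − Ps = 9.)
Quantity falls by |ΔQ| = |76 − 65.2| = 10.8.
DWL = ½ · t · |ΔQ| = ½ · 9 · 10.8 = $48.6.

Deadweight loss = $48.6 hundred.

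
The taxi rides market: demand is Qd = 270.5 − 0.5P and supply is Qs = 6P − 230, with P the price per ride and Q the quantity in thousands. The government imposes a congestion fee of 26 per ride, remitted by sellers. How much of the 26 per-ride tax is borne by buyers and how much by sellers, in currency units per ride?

Buyers bear 24 per ride; sellers bear 2 per ride.

Without the tax, 270.5 − 0.5P = 6P − 230 gives 6.5P = 500.5, so P* = 77 and Q* = 232.
With the tax collected from sellers, supply shifts: Qs = 6(P − 26) − 230.
New equilibrium: buyers pay 101, sellers receive 75, Q = 220. (Wedge: Pb − Ps = 26.)
Burden on buyers: 24; on sellers: 2. (They sum to 26.)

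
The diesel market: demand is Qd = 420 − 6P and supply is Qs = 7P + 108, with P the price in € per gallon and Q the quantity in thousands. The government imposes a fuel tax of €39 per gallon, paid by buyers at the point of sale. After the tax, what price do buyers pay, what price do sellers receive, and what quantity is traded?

Without the tax, 420 − 6P = 7P + 108 gives 13P = 312, so P* = €24 and Q* = 276.
With the tax collected from buyers, demand (in seller-price terms) shifts: Qd = 420 − 6(P + 39).
New equilibrium: buyers pay €45, sellers receive €6, Q = 150. (Wedge: Pb − Ps = 39.)

Buyers pay €45; sellers receive €6; quantity = 150.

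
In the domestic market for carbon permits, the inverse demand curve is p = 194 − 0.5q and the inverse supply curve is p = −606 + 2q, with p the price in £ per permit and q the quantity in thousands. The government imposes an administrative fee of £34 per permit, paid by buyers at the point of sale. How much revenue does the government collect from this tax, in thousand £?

Tax revenue = £10417.6 thousand.

Inverting to q(p) form: qd = 388 − 2p; qs = 0.5p + 303.
Before the tax: set 388 − 2p = 0.5p + 303 → p* = £34, q* = 320.
With the tax collected from buyers, demand (in seller-price terms) shifts: qd = 388 − 2(p + 34).
Solving gives q = 306.4 with buyers paying £40.8 and producers receiving £6.8 (the £34 wedge).
Revenue = t · Q = 34 · 306.4 = £10417.6.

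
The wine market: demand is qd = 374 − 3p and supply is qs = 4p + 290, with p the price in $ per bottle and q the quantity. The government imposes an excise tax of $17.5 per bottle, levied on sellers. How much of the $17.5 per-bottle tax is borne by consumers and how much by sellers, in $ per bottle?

Consumers bear $10 per bottle; sellers bear $7.5 per bottle.

Before the tax: set 374 − 3p = 4p + 290 → p* = $12, q* = 338.
With the tax collected from sellers, supply shifts: qs = 4(p − 17.5) + 290.
New equilibrium: consumers pay $22, sellers receive $4.5, q = 308. (Wedge: pb − ps = 17.5.)
Burden on consumers: $10; on sellers: $7.5. (They sum to $17.5.)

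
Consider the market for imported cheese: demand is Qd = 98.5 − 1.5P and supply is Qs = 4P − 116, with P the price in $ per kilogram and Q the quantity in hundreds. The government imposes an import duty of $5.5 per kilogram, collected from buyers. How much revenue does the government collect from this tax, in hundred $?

Before the tax: set 98.5 − 1.5P = 4P − 116 → P* = $39, Q* = 40.
With the tax collected from buyers, demand (in seller-price terms) shifts: Qd = 98.5 − 1.5(P + 5.5).
New equilibrium: buyers pay $43, suppliers receive $37.5, Q = 34. (Wedge: Pb − Ps = 5.5.)
Revenue = t · Q = 5.5 · 34 = $187.

Tax revenue = $187 hundred.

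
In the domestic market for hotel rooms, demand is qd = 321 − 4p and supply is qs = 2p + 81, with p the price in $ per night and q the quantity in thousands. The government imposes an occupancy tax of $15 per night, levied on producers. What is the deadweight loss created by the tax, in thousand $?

Deadweight loss = $150 thousand.

Without the tax, 321 − 4p = 2p + 81 gives 6p = 240, so p* = $40 and q* = 161.
With the tax collected from producers, supply shifts: qs = 2(p − 15) + 81.
New equilibrium: consumers pay $45, producers receive $30, q = 141. (Wedge: pb − ps = 15.)
Quantity falls by |ΔQ| = |161 − 141| = 20.
DWL = ½ · t · |ΔQ| = ½ · 15 · 20 = $150.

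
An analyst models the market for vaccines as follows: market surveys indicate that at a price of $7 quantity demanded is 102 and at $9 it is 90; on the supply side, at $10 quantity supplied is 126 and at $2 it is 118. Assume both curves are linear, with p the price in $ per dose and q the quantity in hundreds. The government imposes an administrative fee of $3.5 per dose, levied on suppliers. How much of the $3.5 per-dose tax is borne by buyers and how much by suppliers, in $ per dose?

Demand slope: (90 − 102)/(9 − 7) = -6, so qd = 144 − 6p.
Supply slope: (118 − 126)/(2 − 10) = 1, so qs = p + 116.
Without the tax, 144 − 6p = p + 116 gives 7p = 28, so p* = $4 and q* = 120.
With the tax collected from suppliers, supply shifts: qs = (p − 3.5) + 116.
New equilibrium: buyers pay $4.5, suppliers receive $1, q = 117. (Wedge: pb − ps = 3.5.)
Burden on buyers: $0.5; on suppliers: $3. (They sum to $3.5.)
The less price-elastic side of the market bears the larger share of a per-unit tax.

Buyers bear $0.5 per dose; suppliers bear $3 per dose.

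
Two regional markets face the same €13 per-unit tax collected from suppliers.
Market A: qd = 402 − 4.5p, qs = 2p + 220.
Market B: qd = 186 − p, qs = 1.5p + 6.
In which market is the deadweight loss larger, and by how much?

Market A: pre-tax p* = €28, q* = 276; post-tax q = 258; deadweight loss = €117.
Market B: pre-tax p* = €72, q* = 114; post-tax q = 106.2; deadweight loss = €50.7.
Difference: €117 vs €50.7 → market A is larger by €66.3.

Market A, by €66.3.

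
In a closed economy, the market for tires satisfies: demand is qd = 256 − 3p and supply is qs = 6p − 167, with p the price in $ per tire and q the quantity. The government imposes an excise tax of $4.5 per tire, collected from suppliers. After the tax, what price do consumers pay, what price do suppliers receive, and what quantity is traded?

Consumers pay $50; suppliers receive $45.5; quantity = 106.

Without the tax, 256 − 3p = 6p − 167 gives 9p = 423, so p* = $47 and q* = 115.
With the tax collected from suppliers, supply shifts: qs = 6(p − 4.5) − 167.
New equilibrium: consumers pay $50, suppliers receive $45.5, q = 106. (Wedge: pb − ps = 4.5.)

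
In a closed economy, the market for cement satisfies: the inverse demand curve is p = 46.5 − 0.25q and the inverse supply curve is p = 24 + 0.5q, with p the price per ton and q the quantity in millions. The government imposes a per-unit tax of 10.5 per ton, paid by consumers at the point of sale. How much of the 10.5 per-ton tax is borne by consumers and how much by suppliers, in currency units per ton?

Consumers bear 3.5 per ton; suppliers bear 7 per ton.

Inverting to q(p) form: qd = 186 − 4p; qs = 2p − 48.
Without the tax, 186 − 4p = 2p − 48 gives 6p = 234, so p* = 39 and q* = 30.
With the tax collected from consumers, demand (in seller-price terms) shifts: qd = 186 − 4(p + 10.5).
New equilibrium: consumers pay 42.5, suppliers receive 32, q = 16. (Wedge: pb − ps = 10.5.)
Burden on consumers: 3.5; on suppliers: 7. (They sum to 10.5.)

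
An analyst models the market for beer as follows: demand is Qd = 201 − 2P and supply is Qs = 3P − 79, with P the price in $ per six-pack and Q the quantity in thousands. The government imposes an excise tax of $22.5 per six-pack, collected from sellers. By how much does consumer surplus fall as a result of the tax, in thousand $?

Without the tax, 201 − 2P = 3P − 79 gives 5P = 280, so P* = $56 and Q* = 89.
With the tax collected from sellers, supply shifts: Qs = 3(P − 22.5) − 79.
Solving gives Q = 62 with consumers paying $69.5 and sellers receiving $47 (the $22.5 wedge).
ΔCS is the trapezoid between Q = 62 and Q = 89 of height $13.5: ½ · (89 + 62) · 13.5 = $1019.25.

Consumer surplus falls by $1019.25 thousand.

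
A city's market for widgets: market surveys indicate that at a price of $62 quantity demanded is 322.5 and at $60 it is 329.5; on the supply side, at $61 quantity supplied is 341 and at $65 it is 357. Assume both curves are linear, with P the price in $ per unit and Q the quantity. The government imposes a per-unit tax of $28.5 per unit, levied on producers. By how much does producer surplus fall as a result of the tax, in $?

Demand slope: (329.5 − 322.5)/(60 − 62) = -3.5, so Qd = 539.5 − 3.5P.
Supply slope: (357 − 341)/(65 − 61) = 4, so Qs = 4P + 97.
Without the tax, 539.5 − 3.5P = 4P + 97 gives 7.5P = 442.5, so P* = $59 and Q* = 333.
With the tax collected from producers, supply shifts: Qs = 4(P − 28.5) + 97.
New equilibrium: consumers pay $74.2, producers receive $45.7, Q = 279.8. (Wedge: Pb − Ps = 28.5.)
ΔPS is the trapezoid between Q = 279.8 and Q = 333 of height $13.3: ½ · (333 + 279.8) · 13.3 = $4075.12.

Producer surplus falls by $4075.12.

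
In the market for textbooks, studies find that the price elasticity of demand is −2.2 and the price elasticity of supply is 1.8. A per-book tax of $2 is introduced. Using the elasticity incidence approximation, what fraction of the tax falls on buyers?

Buyers' share ≈ 0.45.

Incidence ratio: buyers' share ≈ εs / (εs + |εd|) = 1.8 / (1.8 + 2.2) = 0.45.
Supply is the less elastic side, so buyers bear the smaller share.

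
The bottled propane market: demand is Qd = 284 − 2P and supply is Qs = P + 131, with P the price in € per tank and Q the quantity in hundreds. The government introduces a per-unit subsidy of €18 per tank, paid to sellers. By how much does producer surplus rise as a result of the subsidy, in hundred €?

Producer surplus rises by €2256 hundred.

Before the subsidy: set 284 − 2P = P + 131 → P* = €51, Q* = 182.
With a per-unit subsidy paid to sellers, each receives P + 18 per unit sold, so supply becomes Qs = (P + 18) + 131.
New equilibrium: buyers pay €45, sellers receive €63, Q = 194. (Wedge: Pb − Ps = −18.)
ΔPS is the trapezoid between Q = 194 and Q = 182 of height €12: ½ · (182 + 194) · 12 = €2256.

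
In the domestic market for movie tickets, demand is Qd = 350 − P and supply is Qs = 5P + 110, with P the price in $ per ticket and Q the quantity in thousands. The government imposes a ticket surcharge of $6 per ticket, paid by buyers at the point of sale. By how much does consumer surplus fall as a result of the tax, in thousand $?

Consumer surplus falls by $1537.5 thousand.

Before the tax: set 350 − P = 5P + 110 → P* = $40, Q* = 310.
With the tax collected from buyers, demand (in seller-price terms) shifts: Qd = 350 − (P + 6).
New equilibrium: buyers pay $45, sellers receive $39, Q = 305. (Wedge: Pb − Ps = 6.)
ΔCS is the trapezoid between Q = 305 and Q = 310 of height $5: ½ · (310 + 305) · 5 = $1537.5.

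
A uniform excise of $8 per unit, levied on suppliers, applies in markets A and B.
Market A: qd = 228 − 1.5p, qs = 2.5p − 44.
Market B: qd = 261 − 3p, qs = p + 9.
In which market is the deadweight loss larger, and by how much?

Market A, by $6.

Market A: pre-tax p* = $68, q* = 126; post-tax q = 118.5; deadweight loss = $30.
Market B: pre-tax p* = $63, q* = 72; post-tax q = 66; deadweight loss = $24.
Difference: $30 vs $24 → market A is larger by $6.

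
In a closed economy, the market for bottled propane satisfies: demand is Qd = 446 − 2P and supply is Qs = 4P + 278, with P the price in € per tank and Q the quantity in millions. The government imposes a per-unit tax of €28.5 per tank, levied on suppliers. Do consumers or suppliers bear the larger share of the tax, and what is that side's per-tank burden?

Before the tax: set 446 − 2P = 4P + 278 → P* = €28, Q* = 390.
With the tax collected from suppliers, supply shifts: Qs = 4(P − 28.5) + 278.
New equilibrium: consumers pay €47, suppliers receive €18.5, Q = 352. (Wedge: Pb − Ps = 28.5.)
Per-tank burden: consumers €19, suppliers €9.5.
Consumers take the larger share because demand is less price-elastic here (demand slope 2 vs supply slope 4).
The less price-elastic side of the market bears the larger share of a per-unit tax.

Consumers bear the larger share: €19 per tank.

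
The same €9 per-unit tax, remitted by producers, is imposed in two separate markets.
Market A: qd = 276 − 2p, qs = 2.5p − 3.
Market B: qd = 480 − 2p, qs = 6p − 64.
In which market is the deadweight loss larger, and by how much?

Market B, by €15.75.

Market A: pre-tax p* = €62, q* = 152; post-tax q = 142; deadweight loss = €45.
Market B: pre-tax p* = €68, q* = 344; post-tax q = 330.5; deadweight loss = €60.75.
Difference: €45 vs €60.75 → market B is larger by €15.75.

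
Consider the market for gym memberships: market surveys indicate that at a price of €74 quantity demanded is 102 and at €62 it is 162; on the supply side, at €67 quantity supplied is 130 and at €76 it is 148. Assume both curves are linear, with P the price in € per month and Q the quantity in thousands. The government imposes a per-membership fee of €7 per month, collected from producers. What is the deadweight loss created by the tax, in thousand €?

Demand slope: (162 − 102)/(62 − 74) = -5, so Qd = 472 − 5P.
Supply slope: (148 − 130)/(76 − 67) = 2, so Qs = 2P − 4.
Before the tax: set 472 − 5P = 2P − 4 → P* = €68, Q* = 132.
With the tax collected from producers, supply shifts: Qs = 2(P − 7) − 4.
Solving gives Q = 122 with buyers paying €70 and producers receiving €63 (the €7 wedge).
Quantity falls by |ΔQ| = |132 − 122| = 10.
DWL = ½ · t · |ΔQ| = ½ · 7 · 10 = €35.

Deadweight loss = €35 thousand.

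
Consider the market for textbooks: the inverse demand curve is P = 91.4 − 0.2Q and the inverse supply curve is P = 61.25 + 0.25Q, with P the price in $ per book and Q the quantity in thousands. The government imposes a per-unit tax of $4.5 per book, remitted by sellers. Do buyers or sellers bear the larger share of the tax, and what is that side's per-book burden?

Inverting to Q(P) form: Qd = 457 − 5P; Qs = 4P − 245.
Before the tax: set 457 − 5P = 4P − 245 → P* = $78, Q* = 67.
With the tax collected from sellers, supply shifts: Qs = 4(P − 4.5) − 245.
New equilibrium: buyers pay $80, sellers receive $75.5, Q = 57. (Wedge: Pb − Ps = 4.5.)
Per-book burden: buyers $2, sellers $2.5.
Sellers take the larger share because supply is less price-elastic here (demand slope 5 vs supply slope 4).
The less price-elastic side of the market bears the larger share of a per-unit tax.

Sellers bear the larger share: $2.5 per book.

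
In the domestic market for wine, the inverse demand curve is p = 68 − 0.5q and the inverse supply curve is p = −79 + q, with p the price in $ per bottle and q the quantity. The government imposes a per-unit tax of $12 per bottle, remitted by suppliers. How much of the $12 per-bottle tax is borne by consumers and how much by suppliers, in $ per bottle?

Consumers bear $4 per bottle; suppliers bear $8 per bottle.

Rewrite in direct form: qd = 136 − 2p and qs = p + 79.
Without the tax, 136 − 2p = p + 79 gives 3p = 57, so p* = $19 and q* = 98.
With the tax collected from suppliers, supply shifts: qs = (p − 12) + 79.
New equilibrium: consumers pay $23, suppliers receive $11, q = 90. (Wedge: pb − ps = 12.)
Burden on consumers: $4; on suppliers: $8. (They sum to $12.)
The less price-elastic side of the market bears the larger share of a per-unit tax.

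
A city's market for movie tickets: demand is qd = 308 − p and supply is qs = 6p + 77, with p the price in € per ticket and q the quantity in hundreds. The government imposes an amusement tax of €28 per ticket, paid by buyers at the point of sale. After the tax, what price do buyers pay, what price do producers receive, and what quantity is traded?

Buyers pay €57; producers receive €29; quantity = 251.

Before the tax: set 308 − p = 6p + 77 → p* = €33, q* = 275.
With the tax collected from buyers, demand (in seller-price terms) shifts: qd = 308 − (p + 28).
Solving gives q = 251 with buyers paying €57 and producers receiving €29 (the €28 wedge).
The less price-elastic side of the market bears the larger share of a per-unit tax.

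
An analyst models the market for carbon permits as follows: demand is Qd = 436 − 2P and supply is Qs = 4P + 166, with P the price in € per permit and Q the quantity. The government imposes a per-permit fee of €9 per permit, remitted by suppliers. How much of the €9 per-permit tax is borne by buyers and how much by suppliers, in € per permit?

Before the tax: set 436 − 2P = 4P + 166 → P* = €45, Q* = 346.
With the tax collected from suppliers, supply shifts: Qs = 4(P − 9) + 166.
Solving gives Q = 334 with buyers paying €51 and suppliers receiving €42 (the €9 wedge).
Burden on buyers: €6; on suppliers: €3. (They sum to €9.)
The less price-elastic side of the market bears the larger share of a per-unit tax.

Buyers bear €6 per permit; suppliers bear €3 per permit.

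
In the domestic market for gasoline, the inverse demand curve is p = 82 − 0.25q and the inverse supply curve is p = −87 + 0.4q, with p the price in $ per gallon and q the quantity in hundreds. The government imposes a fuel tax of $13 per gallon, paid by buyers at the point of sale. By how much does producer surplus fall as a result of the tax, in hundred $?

Inverting to q(p) form: qd = 328 − 4p; qs = 2.5p + 217.5.
Before the tax: set 328 − 4p = 2.5p + 217.5 → p* = $17, q* = 260.
With the tax collected from buyers, demand (in seller-price terms) shifts: qd = 328 − 4(p + 13).
Solving gives q = 240 with buyers paying $22 and suppliers receiving $9 (the $13 wedge).
ΔPS is the trapezoid between Q = 240 and Q = 260 of height $8: ½ · (260 + 240) · 8 = $2000.

Producer surplus falls by $2000 hundred.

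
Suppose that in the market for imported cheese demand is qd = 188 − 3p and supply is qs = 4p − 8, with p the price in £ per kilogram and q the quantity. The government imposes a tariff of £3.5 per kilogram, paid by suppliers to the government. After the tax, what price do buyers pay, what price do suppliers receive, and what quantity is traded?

Buyers pay £30; suppliers receive £26.5; quantity = 98.

Without the tax, 188 − 3p = 4p − 8 gives 7p = 196, so p* = £28 and q* = 104.
With the tax collected from suppliers, supply shifts: qs = 4(p − 3.5) − 8.
New equilibrium: buyers pay £30, suppliers receive £26.5, q = 98. (Wedge: pb − ps = 3.5.)
The less price-elastic side of the market bears the larger share of a per-unit tax.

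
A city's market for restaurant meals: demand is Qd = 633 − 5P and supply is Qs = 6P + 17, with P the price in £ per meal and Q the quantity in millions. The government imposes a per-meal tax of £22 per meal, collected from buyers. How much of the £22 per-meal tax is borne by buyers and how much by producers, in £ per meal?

Without the tax, 633 − 5P = 6P + 17 gives 11P = 616, so P* = £56 and Q* = 353.
With the tax collected from buyers, demand (in seller-price terms) shifts: Qd = 633 − 5(P + 22).
New equilibrium: buyers pay £68, producers receive £46, Q = 293. (Wedge: Pb − Ps = 22.)
Burden on buyers: £12; on producers: £10. (They sum to £22.)
The less price-elastic side of the market bears the larger share of a per-unit tax.

Buyers bear £12 per meal; producers bear £10 per meal.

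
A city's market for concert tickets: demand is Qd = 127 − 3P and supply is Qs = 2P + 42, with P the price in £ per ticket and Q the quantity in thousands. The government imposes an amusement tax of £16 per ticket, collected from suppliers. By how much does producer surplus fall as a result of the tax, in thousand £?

Producer surplus falls by £637.44 thousand.

Before the tax: set 127 − 3P = 2P + 42 → P* = £17, Q* = 76.
With the tax collected from suppliers, supply shifts: Qs = 2(P − 16) + 42.
Solving gives Q = 56.8 with consumers paying £23.4 and suppliers receiving £7.4 (the £16 wedge).
ΔPS is the trapezoid between Q = 56.8 and Q = 76 of height £9.6: ½ · (76 + 56.8) · 9.6 = £637.44.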